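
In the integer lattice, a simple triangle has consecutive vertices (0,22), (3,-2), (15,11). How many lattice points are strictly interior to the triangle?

By the shoelace formula, twice the signed area is |(0·(-2) − 3·22) + (3·11 − 15·(-2)) + (15·22 − 0·11)| = 327, so the area is 163.5.
The number of boundary lattice points is Σ gcd(|Δx|,|Δy|) = gcd(3,24) + gcd(12,13) + gcd(15,11) = 3+1+1 = 5.
By Pick's theorem A = I + B/2 − 1, so I = 163.5 − 5/2 + 1 = 162.

162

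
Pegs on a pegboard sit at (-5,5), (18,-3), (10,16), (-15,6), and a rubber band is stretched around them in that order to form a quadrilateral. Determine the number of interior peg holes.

By the shoelace formula, twice the signed area is |[(-5)·(-3) − 18·5] + [18·16 − 10·(-3)] + [10·6 − (-15)·16] + [(-15)·5 − (-5)·6]| = 498, so the area is 249.
The number of boundary lattice points is Σ gcd(|Δx|,|Δy|) = gcd(23,8) + gcd(8,19) + gcd(25,10) + gcd(10,1) = 1+1+5+1 = 8.
By Pick's theorem A = I + B/2 − 1, so I = 249 − 8/2 + 1 = 246.

246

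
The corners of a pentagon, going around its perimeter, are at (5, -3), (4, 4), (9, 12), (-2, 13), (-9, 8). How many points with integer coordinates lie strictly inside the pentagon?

Using the shoelace formula, 2A = |[5·4 − 4·(-3)] + [4·12 − 9·4] + [9·13 − (-2)·12] + [(-2)·8 − (-9)·13] + [(-9)·(-3) − 5·8]| = 273, so the area is 136.5.
The number of boundary lattice points is Σ gcd(|Δx|,|Δy|) = gcd(1,7) + gcd(5,8) + gcd(11,1) + gcd(7,5) + gcd(14,11) = 1+1+1+1+1 = 5.
By Pick's theorem A = I + B/2 − 1, so I = 136.5 − 5/2 + 1 = 135.

135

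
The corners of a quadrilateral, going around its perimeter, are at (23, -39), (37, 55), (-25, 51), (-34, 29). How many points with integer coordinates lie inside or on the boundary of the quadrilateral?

The shoelace formula gives twice the area as |[23·55 − 37·(-39)] + [37·51 − (-25)·55] + [(-25)·29 − (-34)·51] + [(-34)·(-39) − 23·29]| = 7638, so the area is 3819.
Along each edge there are gcd(|Δx|,|Δy|)+1 lattice points, so counting each shared vertex once the boundary has gcd(14,94) + gcd(62,4) + gcd(9,22) + gcd(57,68) = 2+2+1+1 = 6.
Pick's theorem gives I = A − B/2 + 1 = 3819 − 6/2 + 1 = 3817, so the closed region contains I + B = 3817 + 6 = 3823 lattice points.

3823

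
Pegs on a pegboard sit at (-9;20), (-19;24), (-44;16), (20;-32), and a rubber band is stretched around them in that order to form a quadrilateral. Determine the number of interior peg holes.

1049

Using the shoelace formula, 2A = |[(-9)·24 − (-19)·20] + [(-19)·16 − (-44)·24] + [(-44)·(-32) − 20·16] + [20·20 − (-9)·(-32)]| = 2116, so the area is 1058.
Along each edge there are gcd(|Δx|,|Δy|)+1 lattice points, so counting each shared vertex once the boundary has gcd(10,4) + gcd(25,8) + gcd(64,48) + gcd(29,52) = 2+1+16+1 = 20.
By Pick's theorem A = I + B/2 − 1, so I = 1058 − 20/2 + 1 = 1049.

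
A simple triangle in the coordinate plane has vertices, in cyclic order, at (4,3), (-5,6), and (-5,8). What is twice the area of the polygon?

18

Using the shoelace formula, 2A = |[4·6 − (-5)·3] + [(-5)·8 − (-5)·6] + [(-5)·3 − 4·8]| = 18, so the area is 9.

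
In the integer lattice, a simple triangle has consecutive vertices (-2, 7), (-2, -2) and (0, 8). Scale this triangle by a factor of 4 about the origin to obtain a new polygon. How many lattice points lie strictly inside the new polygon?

The shoelace formula gives twice the area as |[(-2)·(-2) − (-2)·7] + [(-2)·8 − 0·(-2)] + [0·7 − (-2)·8]| = 18, so the area is 9.
Along each edge there are gcd(|Δx|,|Δy|)+1 lattice points, so counting each shared vertex once the boundary has gcd(0,9) + gcd(2,10) + gcd(2,1) = 9+2+1 = 12.
Scaling by 4 multiplies the area by 4² = 16 (so the new area is 144) and multiplies the boundary lattice-point count by 4, giving 48.
By Pick's theorem, the interior count of the dilated polygon is 144 − 48/2 + 1 = 121.

121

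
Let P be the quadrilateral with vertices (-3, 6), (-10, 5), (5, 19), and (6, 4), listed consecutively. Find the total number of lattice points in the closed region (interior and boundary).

111

The shoelace formula gives twice the area as |[(-3)·5 − (-10)·6] + [(-10)·19 − 5·5] + [5·4 − 6·19] + [6·6 − (-3)·4]| = 216, so the area is 108.
Summing gcd(|Δx|,|Δy|) over the edges gives the boundary count: gcd(7,1) + gcd(15,14) + gcd(1,15) + gcd(9,2) = 1+1+1+1 = 4.
Pick's theorem gives I = A − B/2 + 1 = 108 − 4/2 + 1 = 107, so the closed region contains I + B = 107 + 4 = 111 lattice points.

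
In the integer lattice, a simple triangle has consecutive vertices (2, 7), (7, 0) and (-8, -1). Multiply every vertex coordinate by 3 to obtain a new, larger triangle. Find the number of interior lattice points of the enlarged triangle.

Using the shoelace formula, 2A = |[2·0 − 7·7] + [7·(-1) − (-8)·0] + [(-8)·7 − 2·(-1)]| = 110, so the area is 55.
Summing gcd(|Δx|,|Δy|) over the edges gives the boundary count: gcd(5,7) + gcd(15,1) + gcd(10,8) = 1+1+2 = 4.
Scaling by 3 multiplies the area by 3² = 9 (so the new area is 495) and multiplies the boundary lattice-point count by 3, giving 12.
By Pick's theorem, the interior count of the dilated polygon is 495 − 12/2 + 1 = 490.

490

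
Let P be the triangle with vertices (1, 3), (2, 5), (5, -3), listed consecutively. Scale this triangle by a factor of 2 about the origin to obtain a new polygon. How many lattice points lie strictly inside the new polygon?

25

The shoelace formula gives twice the area as |[1·5 − 2·3] + [2·(-3) − 5·5] + [5·3 − 1·(-3)]| = 14, so the area is 7.
The number of boundary lattice points is Σ gcd(|Δx|,|Δy|) = gcd(1,2) + gcd(3,8) + gcd(4,6) = 1+1+2 = 4.
Scaling by 2 multiplies the area by 2² = 4 (so the new area is 28) and multiplies the boundary lattice-point count by 2, giving 8.
By Pick's theorem, the interior count of the dilated polygon is 28 − 8/2 + 1 = 25.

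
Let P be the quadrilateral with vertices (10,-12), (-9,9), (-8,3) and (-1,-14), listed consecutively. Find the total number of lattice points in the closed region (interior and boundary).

Using the shoelace formula, 2A = |(10·9 − (-9)·(-12)) + ((-9)·3 − (-8)·9) + ((-8)·(-14) − (-1)·3) + ((-1)·(-12) − 10·(-14))| = 294, so the area is 147.
Summing gcd(|Δx|,|Δy|) over the edges gives the boundary count: gcd(19,21) + gcd(1,6) + gcd(7,17) + gcd(11,2) = 1+1+1+1 = 4.
Pick's theorem gives I = A − B/2 + 1 = 147 − 4/2 + 1 = 146, so the closed region contains I + B = 146 + 4 = 150 lattice points.

150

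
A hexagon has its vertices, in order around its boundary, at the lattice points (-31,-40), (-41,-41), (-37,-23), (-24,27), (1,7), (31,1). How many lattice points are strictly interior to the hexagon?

2050

By the shoelace formula, twice the signed area is |[(-31)·(-41) − (-41)·(-40)] + [(-41)·(-23) − (-37)·(-41)] + [(-37)·27 − (-24)·(-23)] + [(-24)·7 − 1·27] + [1·1 − 31·7] + [31·(-40) − (-31)·1]| = 4114, so the area is 2057.
Along each edge there are gcd(|Δx|,|Δy|)+1 lattice points, so counting each shared vertex once the boundary has gcd(10,1) + gcd(4,18) + gcd(13,50) + gcd(25,20) + gcd(30,6) + gcd(62,41) = 1+2+1+5+6+1 = 16.
By Pick's theorem A = I + B/2 − 1, so I = 2057 − 16/2 + 1 = 2050.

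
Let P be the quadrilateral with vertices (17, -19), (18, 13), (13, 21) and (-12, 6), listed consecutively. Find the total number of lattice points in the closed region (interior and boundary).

619

The shoelace formula gives twice the area as |(17·13 − 18·(-19)) + (18·21 − 13·13) + (13·6 − (-12)·21) + ((-12)·(-19) − 17·6)| = 1228, so the area is 614.
The number of boundary lattice points is Σ gcd(|Δx|,|Δy|) = gcd(1,32) + gcd(5,8) + gcd(25,15) + gcd(29,25) = 1+1+5+1 = 8.
Pick's theorem gives I = A − B/2 + 1 = 614 − 8/2 + 1 = 611, so the closed region contains I + B = 611 + 8 = 619 lattice points.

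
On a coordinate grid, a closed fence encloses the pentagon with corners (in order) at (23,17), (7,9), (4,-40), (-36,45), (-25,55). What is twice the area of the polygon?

By the shoelace formula, twice the signed area is |[23·9 − 7·17] + [7·(-40) − 4·9] + [4·45 − (-36)·(-40)] + [(-36)·55 − (-25)·45] + [(-25)·17 − 23·55]| = 4033, so the area is 4033/2.

4033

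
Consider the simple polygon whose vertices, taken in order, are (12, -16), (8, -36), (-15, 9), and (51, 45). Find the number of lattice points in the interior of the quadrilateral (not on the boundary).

1626

The shoelace formula gives twice the area as |[12·(-36) − 8·(-16)] + [8·9 − (-15)·(-36)] + [(-15)·45 − 51·9] + [51·(-16) − 12·45]| = 3262, so the area is 1631.
Summing gcd(|Δx|,|Δy|) over the edges gives the boundary count: gcd(4,20) + gcd(23,45) + gcd(66,36) + gcd(39,61) = 4+1+6+1 = 12.
By Pick's theorem A = I + B/2 − 1, so I = 1631 − 12/2 + 1 = 1626.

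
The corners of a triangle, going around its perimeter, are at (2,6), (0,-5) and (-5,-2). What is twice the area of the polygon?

61

By the shoelace formula, twice the signed area is |(2·(-5) − 0·6) + (0·(-2) − (-5)·(-5)) + ((-5)·6 − 2·(-2))| = 61, so the area is 61/2.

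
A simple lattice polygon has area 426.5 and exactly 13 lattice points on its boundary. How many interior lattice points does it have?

421

From Pick's theorem, I = A − B/2 + 1 = 426.5 − 13/2 + 1 = 421.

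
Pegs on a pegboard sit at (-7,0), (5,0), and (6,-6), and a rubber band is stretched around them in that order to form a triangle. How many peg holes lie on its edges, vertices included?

14

Summing gcd(|Δx|,|Δy|) over the edges gives the boundary count: gcd(12,0) + gcd(1,6) + gcd(13,6) = 12+1+1 = 14.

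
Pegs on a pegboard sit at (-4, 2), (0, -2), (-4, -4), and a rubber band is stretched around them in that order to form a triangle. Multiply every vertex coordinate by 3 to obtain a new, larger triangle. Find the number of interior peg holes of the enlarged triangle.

91

Using the shoelace formula, 2A = |[(-4)·(-2) − 0·2] + [0·(-4) − (-4)·(-2)] + [(-4)·2 − (-4)·(-4)]| = 24, so the area is 12.
Summing gcd(|Δx|,|Δy|) over the edges gives the boundary count: gcd(4,4) + gcd(4,2) + gcd(0,6) = 4+2+6 = 12.
Scaling by 3 multiplies the area by 3² = 9 (so the new area is 108) and multiplies the boundary lattice-point count by 3, giving 36.
By Pick's theorem, the interior count of the dilated polygon is 108 − 36/2 + 1 = 91.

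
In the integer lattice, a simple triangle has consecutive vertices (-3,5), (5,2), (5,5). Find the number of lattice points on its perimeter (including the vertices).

Along each edge there are gcd(|Δx|,|Δy|)+1 lattice points, so counting each shared vertex once the boundary has gcd(8,3) + gcd(0,3) + gcd(8,0) = 1+3+8 = 12.

12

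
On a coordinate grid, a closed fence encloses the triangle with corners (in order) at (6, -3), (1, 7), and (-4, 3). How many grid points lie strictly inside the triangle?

32

The shoelace formula gives twice the area as |(6·7 − 1·(-3)) + (1·3 − (-4)·7) + ((-4)·(-3) − 6·3)| = 70, so the area is 35.
The number of boundary lattice points is Σ gcd(|Δx|,|Δy|) = gcd(5,10) + gcd(5,4) + gcd(10,6) = 5+1+2 = 8.
By Pick's theorem A = I + B/2 − 1, so I = 35 − 8/2 + 1 = 32.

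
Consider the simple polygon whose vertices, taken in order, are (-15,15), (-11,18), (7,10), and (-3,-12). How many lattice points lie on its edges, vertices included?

Summing gcd(|Δx|,|Δy|) over the edges gives the boundary count: gcd(4,3) + gcd(18,8) + gcd(10,22) + gcd(12,27) = 1+2+2+3 = 8.

8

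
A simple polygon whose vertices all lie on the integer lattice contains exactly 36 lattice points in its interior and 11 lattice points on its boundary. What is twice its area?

Pick's theorem states A = I + B/2 − 1, so A = 36 + 11/2 − 1 = 81/2.
Hence 2A = 81.

81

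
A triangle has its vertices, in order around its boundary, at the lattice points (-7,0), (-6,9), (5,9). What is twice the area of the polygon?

By the shoelace formula, twice the signed area is |[(-7)·9 − (-6)·0] + [(-6)·9 − 5·9] + [5·0 − (-7)·9]| = 99, so the area is 99/2.

99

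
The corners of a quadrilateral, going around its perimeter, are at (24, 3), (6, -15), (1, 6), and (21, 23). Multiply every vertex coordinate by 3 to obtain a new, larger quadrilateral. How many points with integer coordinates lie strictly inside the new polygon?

Using the shoelace formula, 2A = |(24·(-15) − 6·3) + (6·6 − 1·(-15)) + (1·23 − 21·6) + (21·3 − 24·23)| = 919, so the area is 919/2.
Summing gcd(|Δx|,|Δy|) over the edges gives the boundary count: gcd(18,18) + gcd(5,21) + gcd(20,17) + gcd(3,20) = 18+1+1+1 = 21.
Scaling by 3 multiplies the area by 3² = 9 (so the new area is 8271/2) and multiplies the boundary lattice-point count by 3, giving 63.
By Pick's theorem, the interior count of the dilated polygon is 8271/2 − 63/2 + 1 = 4105.

4105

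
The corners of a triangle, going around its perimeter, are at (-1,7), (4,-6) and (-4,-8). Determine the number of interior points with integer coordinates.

The shoelace formula gives twice the area as |((-1)·(-6) − 4·7) + (4·(-8) − (-4)·(-6)) + ((-4)·7 − (-1)·(-8))| = 114, so the area is 57.
Summing gcd(|Δx|,|Δy|) over the edges gives the boundary count: gcd(5,13) + gcd(8,2) + gcd(3,15) = 1+2+3 = 6.
Pick's theorem gives I = A − B/2 + 1 = 57 − 6/2 + 1 = 55.

55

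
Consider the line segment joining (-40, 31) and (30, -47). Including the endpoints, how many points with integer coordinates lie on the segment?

The number of lattice points on a segment between lattice points is gcd(|Δx|,|Δy|) + 1 = gcd(70,78) + 1 = 2 + 1 = 3.

3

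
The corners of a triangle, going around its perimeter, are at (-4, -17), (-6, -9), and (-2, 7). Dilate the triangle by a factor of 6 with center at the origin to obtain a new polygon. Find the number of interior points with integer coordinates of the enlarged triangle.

The shoelace formula gives twice the area as |((-4)·(-9) − (-6)·(-17)) + ((-6)·7 − (-2)·(-9)) + ((-2)·(-17) − (-4)·7)| = 64, so the area is 32.
Summing gcd(|Δx|,|Δy|) over the edges gives the boundary count: gcd(2,8) + gcd(4,16) + gcd(2,24) = 2+4+2 = 8.
Scaling by 6 multiplies the area by 6² = 36 (so the new area is 1152) and multiplies the boundary lattice-point count by 6, giving 48.
By Pick's theorem, the interior count of the dilated polygon is 1152 − 48/2 + 1 = 1129.

1129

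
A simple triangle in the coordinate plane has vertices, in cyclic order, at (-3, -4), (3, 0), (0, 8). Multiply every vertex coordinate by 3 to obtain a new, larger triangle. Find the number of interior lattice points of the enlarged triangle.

By the shoelace formula, twice the signed area is |((-3)·0 − 3·(-4)) + (3·8 − 0·0) + (0·(-4) − (-3)·8)| = 60, so the area is 30.
Along each edge there are gcd(|Δx|,|Δy|)+1 lattice points, so counting each shared vertex once the boundary has gcd(6,4) + gcd(3,8) + gcd(3,12) = 2+1+3 = 6.
Scaling by 3 multiplies the area by 3² = 9 (so the new area is 270) and multiplies the boundary lattice-point count by 3, giving 18.
By Pick's theorem, the interior count of the dilated polygon is 270 − 18/2 + 1 = 262.

262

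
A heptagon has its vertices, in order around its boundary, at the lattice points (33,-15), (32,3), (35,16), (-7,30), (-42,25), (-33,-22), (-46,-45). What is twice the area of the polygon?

7630

The shoelace formula gives twice the area as |[33·3 − 32·(-15)] + [32·16 − 35·3] + [35·30 − (-7)·16] + [(-7)·25 − (-42)·30] + [(-42)·(-22) − (-33)·25] + [(-33)·(-45) − (-46)·(-22)] + [(-46)·(-15) − 33·(-45)]| = 7630, so the area is 3815.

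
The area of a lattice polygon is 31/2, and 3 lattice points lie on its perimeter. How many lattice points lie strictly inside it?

Pick's theorem A = I + B/2 − 1 rearranges to I = A − B/2 + 1 = 31/2 − 3/2 + 1 = 15.

15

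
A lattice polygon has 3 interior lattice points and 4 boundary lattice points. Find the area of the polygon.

By Pick's theorem, A = I + B/2 − 1 = 3 + 4/2 − 1 = 4.

4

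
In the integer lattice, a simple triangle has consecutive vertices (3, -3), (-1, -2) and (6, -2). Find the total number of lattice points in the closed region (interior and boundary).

Using the shoelace formula, 2A = |[3·(-2) − (-1)·(-3)] + [(-1)·(-2) − 6·(-2)] + [6·(-3) − 3·(-2)]| = 7, so the area is 3.5.
Summing gcd(|Δx|,|Δy|) over the edges gives the boundary count: gcd(4,1) + gcd(7,0) + gcd(3,1) = 1+7+1 = 9.
Pick's theorem gives I = A − B/2 + 1 = 3.5 − 9/2 + 1 = 0, so the closed region contains I + B = 0 + 9 = 9 lattice points.

9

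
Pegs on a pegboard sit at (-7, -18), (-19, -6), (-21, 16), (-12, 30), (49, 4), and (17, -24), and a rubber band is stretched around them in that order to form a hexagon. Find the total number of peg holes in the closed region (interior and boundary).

2216

Using the shoelace formula, 2A = |[(-7)·(-6) − (-19)·(-18)] + [(-19)·16 − (-21)·(-6)] + [(-21)·30 − (-12)·16] + [(-12)·4 − 49·30] + [49·(-24) − 17·4] + [17·(-18) − (-7)·(-24)]| = 4404, so the area is 2202.
The number of boundary lattice points is Σ gcd(|Δx|,|Δy|) = gcd(12,12) + gcd(2,22) + gcd(9,14) + gcd(61,26) + gcd(32,28) + gcd(24,6) = 12+2+1+1+4+6 = 26.
Pick's theorem gives I = A − B/2 + 1 = 2202 − 26/2 + 1 = 2190, so the closed region contains I + B = 2190 + 26 = 2216 lattice points.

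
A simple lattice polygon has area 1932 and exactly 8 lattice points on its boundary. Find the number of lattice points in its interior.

From Pick's theorem, I = A − B/2 + 1 = 1932 − 8/2 + 1 = 1929.

1929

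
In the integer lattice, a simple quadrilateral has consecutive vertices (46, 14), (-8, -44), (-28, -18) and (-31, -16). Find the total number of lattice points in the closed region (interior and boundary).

1408

Using the shoelace formula, 2A = |(46·(-44) − (-8)·14) + ((-8)·(-18) − (-28)·(-44)) + ((-28)·(-16) − (-31)·(-18)) + ((-31)·14 − 46·(-16))| = 2808, so the area is 1404.
Along each edge there are gcd(|Δx|,|Δy|)+1 lattice points, so counting each shared vertex once the boundary has gcd(54,58) + gcd(20,26) + gcd(3,2) + gcd(77,30) = 2+2+1+1 = 6.
Pick's theorem gives I = A − B/2 + 1 = 1404 − 6/2 + 1 = 1402, so the closed region contains I + B = 1402 + 6 = 1408 lattice points.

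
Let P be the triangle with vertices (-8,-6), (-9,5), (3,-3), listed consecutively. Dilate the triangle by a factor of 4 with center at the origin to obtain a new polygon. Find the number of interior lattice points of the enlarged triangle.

The shoelace formula gives twice the area as |[(-8)·5 − (-9)·(-6)] + [(-9)·(-3) − 3·5] + [3·(-6) − (-8)·(-3)]| = 124, so the area is 62.
Summing gcd(|Δx|,|Δy|) over the edges gives the boundary count: gcd(1,11) + gcd(12,8) + gcd(11,3) = 1+4+1 = 6.
Scaling by 4 multiplies the area by 4² = 16 (so the new area is 992) and multiplies the boundary lattice-point count by 4, giving 24.
By Pick's theorem, the interior count of the dilated polygon is 992 − 24/2 + 1 = 981.

981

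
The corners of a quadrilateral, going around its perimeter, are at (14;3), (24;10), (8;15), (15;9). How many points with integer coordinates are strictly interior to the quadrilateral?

56

By the shoelace formula, twice the signed area is |[14·10 − 24·3] + [24·15 − 8·10] + [8·9 − 15·15] + [15·3 − 14·9]| = 114, so the area is 57.
Along each edge there are gcd(|Δx|,|Δy|)+1 lattice points, so counting each shared vertex once the boundary has gcd(10,7) + gcd(16,5) + gcd(7,6) + gcd(1,6) = 1+1+1+1 = 4.
By Pick's theorem A = I + B/2 − 1, so I = 57 − 4/2 + 1 = 56.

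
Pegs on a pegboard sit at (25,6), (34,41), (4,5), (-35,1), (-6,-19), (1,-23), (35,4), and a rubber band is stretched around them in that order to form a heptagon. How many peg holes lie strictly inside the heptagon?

The shoelace formula gives twice the area as |(25·41 − 34·6) + (34·5 − 4·41) + (4·1 − (-35)·5) + ((-35)·(-19) − (-6)·1) + ((-6)·(-23) − 1·(-19)) + (1·4 − 35·(-23)) + (35·6 − 25·4)| = 2753, so the area is 1376.5.
The number of boundary lattice points is Σ gcd(|Δx|,|Δy|) = gcd(9,35) + gcd(30,36) + gcd(39,4) + gcd(29,20) + gcd(7,4) + gcd(34,27) + gcd(10,2) = 1+6+1+1+1+1+2 = 13.
Pick's theorem gives I = A − B/2 + 1 = 1376.5 − 13/2 + 1 = 1371.

1371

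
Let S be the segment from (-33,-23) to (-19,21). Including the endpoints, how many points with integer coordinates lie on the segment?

3

The number of lattice points on a segment between lattice points is gcd(|Δx|,|Δy|) + 1 = gcd(14,44) + 1 = 2 + 1 = 3.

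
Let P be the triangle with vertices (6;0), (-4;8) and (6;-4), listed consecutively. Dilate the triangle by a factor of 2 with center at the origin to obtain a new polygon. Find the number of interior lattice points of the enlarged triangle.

73

The shoelace formula gives twice the area as |[6·8 − (-4)·0] + [(-4)·(-4) − 6·8] + [6·0 − 6·(-4)]| = 40, so the area is 20.
The number of boundary lattice points is Σ gcd(|Δx|,|Δy|) = gcd(10,8) + gcd(10,12) + gcd(0,4) = 2+2+4 = 8.
Scaling by 2 multiplies the area by 2² = 4 (so the new area is 80) and multiplies the boundary lattice-point count by 2, giving 16.
By Pick's theorem, the interior count of the dilated polygon is 80 − 16/2 + 1 = 73.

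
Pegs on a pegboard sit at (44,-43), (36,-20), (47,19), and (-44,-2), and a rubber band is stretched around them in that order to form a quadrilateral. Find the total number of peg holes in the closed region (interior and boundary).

By the shoelace formula, twice the signed area is |(44·(-20) − 36·(-43)) + (36·19 − 47·(-20)) + (47·(-2) − (-44)·19) + ((-44)·(-43) − 44·(-2))| = 5014, so the area is 2507.
Summing gcd(|Δx|,|Δy|) over the edges gives the boundary count: gcd(8,23) + gcd(11,39) + gcd(91,21) + gcd(88,41) = 1+1+7+1 = 10.
Pick's theorem gives I = A − B/2 + 1 = 2507 − 10/2 + 1 = 2503, so the closed region contains I + B = 2503 + 10 = 2513 lattice points.

2513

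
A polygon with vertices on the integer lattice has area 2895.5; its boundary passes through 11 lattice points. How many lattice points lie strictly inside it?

2891

Pick's theorem A = I + B/2 − 1 rearranges to I = A − B/2 + 1 = 2895.5 − 11/2 + 1 = 2891.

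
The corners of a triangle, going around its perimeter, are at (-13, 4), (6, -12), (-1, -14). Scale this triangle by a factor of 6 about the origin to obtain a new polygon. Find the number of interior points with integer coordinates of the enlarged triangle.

2677

The shoelace formula gives twice the area as |((-13)·(-12) − 6·4) + (6·(-14) − (-1)·(-12)) + ((-1)·4 − (-13)·(-14))| = 150, so the area is 75.
Along each edge there are gcd(|Δx|,|Δy|)+1 lattice points, so counting each shared vertex once the boundary has gcd(19,16) + gcd(7,2) + gcd(12,18) = 1+1+6 = 8.
Scaling by 6 multiplies the area by 6² = 36 (so the new area is 2700) and multiplies the boundary lattice-point count by 6, giving 48.
By Pick's theorem, the interior count of the dilated polygon is 2700 − 48/2 + 1 = 2677.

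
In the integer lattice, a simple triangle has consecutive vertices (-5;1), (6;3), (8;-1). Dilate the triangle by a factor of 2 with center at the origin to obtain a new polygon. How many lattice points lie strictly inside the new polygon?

By the shoelace formula, twice the signed area is |((-5)·3 − 6·1) + (6·(-1) − 8·3) + (8·1 − (-5)·(-1))| = 48, so the area is 24.
The number of boundary lattice points is Σ gcd(|Δx|,|Δy|) = gcd(11,2) + gcd(2,4) + gcd(13,2) = 1+2+1 = 4.
Scaling by 2 multiplies the area by 2² = 4 (so the new area is 96) and multiplies the boundary lattice-point count by 2, giving 8.
By Pick's theorem, the interior count of the dilated polygon is 96 − 8/2 + 1 = 93.

93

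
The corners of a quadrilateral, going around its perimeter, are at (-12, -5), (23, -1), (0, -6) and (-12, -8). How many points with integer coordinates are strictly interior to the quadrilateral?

57

By the shoelace formula, twice the signed area is |((-12)·(-1) − 23·(-5)) + (23·(-6) − 0·(-1)) + (0·(-8) − (-12)·(-6)) + ((-12)·(-5) − (-12)·(-8))| = 119, so the area is 119/2.
Summing gcd(|Δx|,|Δy|) over the edges gives the boundary count: gcd(35,4) + gcd(23,5) + gcd(12,2) + gcd(0,3) = 1+1+2+3 = 7.
By Pick's theorem A = I + B/2 − 1, so I = 119/2 − 7/2 + 1 = 57.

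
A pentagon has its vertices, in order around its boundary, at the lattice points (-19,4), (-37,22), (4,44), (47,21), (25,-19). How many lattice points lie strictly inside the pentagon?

2814

Using the shoelace formula, 2A = |[(-19)·22 − (-37)·4] + [(-37)·44 − 4·22] + [4·21 − 47·44] + [47·(-19) − 25·21] + [25·4 − (-19)·(-19)]| = 5649, so the area is 2824.5.
Along each edge there are gcd(|Δx|,|Δy|)+1 lattice points, so counting each shared vertex once the boundary has gcd(18,18) + gcd(41,22) + gcd(43,23) + gcd(22,40) + gcd(44,23) = 18+1+1+2+1 = 23.
Pick's theorem gives I = A − B/2 + 1 = 2824.5 − 23/2 + 1 = 2814.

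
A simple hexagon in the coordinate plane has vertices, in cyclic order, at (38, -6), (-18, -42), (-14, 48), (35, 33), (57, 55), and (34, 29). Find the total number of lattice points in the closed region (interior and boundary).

The shoelace formula gives twice the area as |(38·(-42) − (-18)·(-6)) + ((-18)·48 − (-14)·(-42)) + ((-14)·33 − 35·48) + (35·55 − 57·33) + (57·29 − 34·55) + (34·(-6) − 38·29)| = 6777, so the area is 3388.5.
Along each edge there are gcd(|Δx|,|Δy|)+1 lattice points, so counting each shared vertex once the boundary has gcd(56,36) + gcd(4,90) + gcd(49,15) + gcd(22,22) + gcd(23,26) + gcd(4,35) = 4+2+1+22+1+1 = 31.
Pick's theorem gives I = A − B/2 + 1 = 3388.5 − 31/2 + 1 = 3374, so the closed region contains I + B = 3374 + 31 = 3405 lattice points.

3405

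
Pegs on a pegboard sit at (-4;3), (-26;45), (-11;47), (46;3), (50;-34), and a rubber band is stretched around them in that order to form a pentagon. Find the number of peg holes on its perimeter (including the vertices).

Along each edge there are gcd(|Δx|,|Δy|)+1 lattice points, so counting each shared vertex once the boundary has gcd(22,42) + gcd(15,2) + gcd(57,44) + gcd(4,37) + gcd(54,37) = 2+1+1+1+1 = 6.

6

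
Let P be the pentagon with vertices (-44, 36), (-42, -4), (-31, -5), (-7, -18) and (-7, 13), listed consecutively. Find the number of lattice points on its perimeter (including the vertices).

36

The number of boundary lattice points is Σ gcd(|Δx|,|Δy|) = gcd(2,40) + gcd(11,1) + gcd(24,13) + gcd(0,31) + gcd(37,23) = 2+1+1+31+1 = 36.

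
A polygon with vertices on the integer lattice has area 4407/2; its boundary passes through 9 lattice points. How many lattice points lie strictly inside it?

2200

Pick's theorem A = I + B/2 − 1 rearranges to I = A − B/2 + 1 = 4407/2 − 9/2 + 1 = 2200.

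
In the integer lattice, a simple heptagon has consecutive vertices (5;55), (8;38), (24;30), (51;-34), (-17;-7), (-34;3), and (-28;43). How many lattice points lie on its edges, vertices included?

Summing gcd(|Δx|,|Δy|) over the edges gives the boundary count: gcd(3,17) + gcd(16,8) + gcd(27,64) + gcd(68,27) + gcd(17,10) + gcd(6,40) + gcd(33,12) = 1+8+1+1+1+2+3 = 17.

17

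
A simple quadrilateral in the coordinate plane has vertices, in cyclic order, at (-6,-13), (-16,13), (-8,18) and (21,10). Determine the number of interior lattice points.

569

Using the shoelace formula, 2A = |[(-6)·13 − (-16)·(-13)] + [(-16)·18 − (-8)·13] + [(-8)·10 − 21·18] + [21·(-13) − (-6)·10]| = 1141, so the area is 1141/2.
Along each edge there are gcd(|Δx|,|Δy|)+1 lattice points, so counting each shared vertex once the boundary has gcd(10,26) + gcd(8,5) + gcd(29,8) + gcd(27,23) = 2+1+1+1 = 5.
By Pick's theorem A = I + B/2 − 1, so I = 1141/2 − 5/2 + 1 = 569.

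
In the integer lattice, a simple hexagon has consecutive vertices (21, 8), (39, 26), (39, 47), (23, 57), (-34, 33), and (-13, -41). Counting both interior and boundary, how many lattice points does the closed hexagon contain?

3760

By the shoelace formula, twice the signed area is |[21·26 − 39·8] + [39·47 − 39·26] + [39·57 − 23·47] + [23·33 − (-34)·57] + [(-34)·(-41) − (-13)·33] + [(-13)·8 − 21·(-41)]| = 7472, so the area is 3736.
The number of boundary lattice points is Σ gcd(|Δx|,|Δy|) = gcd(18,18) + gcd(0,21) + gcd(16,10) + gcd(57,24) + gcd(21,74) + gcd(34,49) = 18+21+2+3+1+1 = 46.
Pick's theorem gives I = A − B/2 + 1 = 3736 − 46/2 + 1 = 3714, so the closed region contains I + B = 3714 + 46 = 3760 lattice points.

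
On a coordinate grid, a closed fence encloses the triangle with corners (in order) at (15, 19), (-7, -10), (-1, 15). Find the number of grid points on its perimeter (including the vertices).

Along each edge there are gcd(|Δx|,|Δy|)+1 lattice points, so counting each shared vertex once the boundary has gcd(22,29) + gcd(6,25) + gcd(16,4) = 1+1+4 = 6.

6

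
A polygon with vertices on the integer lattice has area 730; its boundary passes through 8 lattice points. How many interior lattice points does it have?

Pick's theorem A = I + B/2 − 1 rearranges to I = A − B/2 + 1 = 730 − 8/2 + 1 = 727.

727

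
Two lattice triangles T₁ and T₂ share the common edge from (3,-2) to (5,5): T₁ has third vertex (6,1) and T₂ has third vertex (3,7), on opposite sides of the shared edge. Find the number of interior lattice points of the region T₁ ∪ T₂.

10

The union is the simple quadrilateral with vertices (3,-2), (6,1), (5,5), (3,7) in order.
Using the shoelace formula, 2A = |[3·1 − 6·(-2)] + [6·5 − 5·1] + [5·7 − 3·5] + [3·(-2) − 3·7]| = 33, so the area is 16.5.
Summing gcd(|Δx|,|Δy|) over the edges gives the boundary count: gcd(3,3) + gcd(1,4) + gcd(2,2) + gcd(0,9) = 3+1+2+9 = 15.
By Pick's theorem I = A − B/2 + 1 = 16.5 − 15/2 + 1 = 10.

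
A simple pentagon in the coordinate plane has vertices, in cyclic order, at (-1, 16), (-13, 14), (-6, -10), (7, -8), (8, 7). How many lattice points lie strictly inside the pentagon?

381

Using the shoelace formula, 2A = |[(-1)·14 − (-13)·16] + [(-13)·(-10) − (-6)·14] + [(-6)·(-8) − 7·(-10)] + [7·7 − 8·(-8)] + [8·16 − (-1)·7]| = 774, so the area is 387.
The number of boundary lattice points is Σ gcd(|Δx|,|Δy|) = gcd(12,2) + gcd(7,24) + gcd(13,2) + gcd(1,15) + gcd(9,9) = 2+1+1+1+9 = 14.
By Pick's theorem A = I + B/2 − 1, so I = 387 − 14/2 + 1 = 381.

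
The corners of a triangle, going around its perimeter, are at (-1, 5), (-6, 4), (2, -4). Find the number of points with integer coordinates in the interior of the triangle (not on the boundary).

By the shoelace formula, twice the signed area is |((-1)·4 − (-6)·5) + ((-6)·(-4) − 2·4) + (2·5 − (-1)·(-4))| = 48, so the area is 24.
Summing gcd(|Δx|,|Δy|) over the edges gives the boundary count: gcd(5,1) + gcd(8,8) + gcd(3,9) = 1+8+3 = 12.
Pick's theorem gives I = A − B/2 + 1 = 24 − 12/2 + 1 = 19.

19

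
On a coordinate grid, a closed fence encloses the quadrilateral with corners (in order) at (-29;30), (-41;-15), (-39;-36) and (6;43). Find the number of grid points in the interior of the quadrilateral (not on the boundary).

The shoelace formula gives twice the area as |[(-29)·(-15) − (-41)·30] + [(-41)·(-36) − (-39)·(-15)] + [(-39)·43 − 6·(-36)] + [6·30 − (-29)·43]| = 2522, so the area is 1261.
The number of boundary lattice points is Σ gcd(|Δx|,|Δy|) = gcd(12,45) + gcd(2,21) + gcd(45,79) + gcd(35,13) = 3+1+1+1 = 6.
By Pick's theorem A = I + B/2 − 1, so I = 1261 − 6/2 + 1 = 1259.

1259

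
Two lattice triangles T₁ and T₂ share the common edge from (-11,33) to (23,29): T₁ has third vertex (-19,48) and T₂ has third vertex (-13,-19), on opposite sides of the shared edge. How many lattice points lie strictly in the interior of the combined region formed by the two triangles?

The union is the simple quadrilateral with vertices (-11,33), (-19,48), (23,29), (-13,-19) in order.
The shoelace formula gives twice the area as |[(-11)·48 − (-19)·33] + [(-19)·29 − 23·48] + [23·(-19) − (-13)·29] + [(-13)·33 − (-11)·(-19)]| = 2254, so the area is 1127.
Summing gcd(|Δx|,|Δy|) over the edges gives the boundary count: gcd(8,15) + gcd(42,19) + gcd(36,48) + gcd(2,52) = 1+1+12+2 = 16.
By Pick's theorem I = A − B/2 + 1 = 1127 − 16/2 + 1 = 1120.

1120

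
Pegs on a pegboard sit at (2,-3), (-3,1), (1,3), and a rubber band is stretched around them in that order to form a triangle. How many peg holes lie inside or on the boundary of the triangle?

16

The shoelace formula gives twice the area as |[2·1 − (-3)·(-3)] + [(-3)·3 − 1·1] + [1·(-3) − 2·3]| = 26, so the area is 13.
Along each edge there are gcd(|Δx|,|Δy|)+1 lattice points, so counting each shared vertex once the boundary has gcd(5,4) + gcd(4,2) + gcd(1,6) = 1+2+1 = 4.
Pick's theorem gives I = A − B/2 + 1 = 13 − 4/2 + 1 = 12, so the closed region contains I + B = 12 + 4 = 16 lattice points.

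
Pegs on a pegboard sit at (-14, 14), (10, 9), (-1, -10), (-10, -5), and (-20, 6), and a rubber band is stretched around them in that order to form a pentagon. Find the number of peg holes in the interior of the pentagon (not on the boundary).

Using the shoelace formula, 2A = |[(-14)·9 − 10·14] + [10·(-10) − (-1)·9] + [(-1)·(-5) − (-10)·(-10)] + [(-10)·6 − (-20)·(-5)] + [(-20)·14 − (-14)·6]| = 808, so the area is 404.
Summing gcd(|Δx|,|Δy|) over the edges gives the boundary count: gcd(24,5) + gcd(11,19) + gcd(9,5) + gcd(10,11) + gcd(6,8) = 1+1+1+1+2 = 6.
Pick's theorem gives I = A − B/2 + 1 = 404 − 6/2 + 1 = 402.

402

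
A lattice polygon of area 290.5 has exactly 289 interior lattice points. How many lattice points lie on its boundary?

Pick's theorem gives A = I + B/2 − 1, so B = 2(A − I + 1) = 2(290.5 − 289 + 1) = 5.

5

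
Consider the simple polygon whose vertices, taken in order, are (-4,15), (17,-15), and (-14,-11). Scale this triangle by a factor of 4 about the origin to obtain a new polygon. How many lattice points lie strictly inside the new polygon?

6757

Using the shoelace formula, 2A = |[(-4)·(-15) − 17·15] + [17·(-11) − (-14)·(-15)] + [(-14)·15 − (-4)·(-11)]| = 846, so the area is 423.
Summing gcd(|Δx|,|Δy|) over the edges gives the boundary count: gcd(21,30) + gcd(31,4) + gcd(10,26) = 3+1+2 = 6.
Scaling by 4 multiplies the area by 4² = 16 (so the new area is 6768) and multiplies the boundary lattice-point count by 4, giving 24.
By Pick's theorem, the interior count of the dilated polygon is 6768 − 24/2 + 1 = 6757.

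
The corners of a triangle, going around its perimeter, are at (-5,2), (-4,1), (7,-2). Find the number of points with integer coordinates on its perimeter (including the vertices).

Summing gcd(|Δx|,|Δy|) over the edges gives the boundary count: gcd(1,1) + gcd(11,3) + gcd(12,4) = 1+1+4 = 6.

6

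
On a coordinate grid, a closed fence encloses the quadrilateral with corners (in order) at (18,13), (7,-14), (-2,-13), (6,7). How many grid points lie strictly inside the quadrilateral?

218

The shoelace formula gives twice the area as |[18·(-14) − 7·13] + [7·(-13) − (-2)·(-14)] + [(-2)·7 − 6·(-13)] + [6·13 − 18·7]| = 446, so the area is 223.
Along each edge there are gcd(|Δx|,|Δy|)+1 lattice points, so counting each shared vertex once the boundary has gcd(11,27) + gcd(9,1) + gcd(8,20) + gcd(12,6) = 1+1+4+6 = 12.
By Pick's theorem A = I + B/2 − 1, so I = 223 − 12/2 + 1 = 218.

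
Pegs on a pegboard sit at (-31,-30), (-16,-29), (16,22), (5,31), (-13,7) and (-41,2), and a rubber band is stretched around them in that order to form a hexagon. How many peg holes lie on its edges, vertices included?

Along each edge there are gcd(|Δx|,|Δy|)+1 lattice points, so counting each shared vertex once the boundary has gcd(15,1) + gcd(32,51) + gcd(11,9) + gcd(18,24) + gcd(28,5) + gcd(10,32) = 1+1+1+6+1+2 = 12.

12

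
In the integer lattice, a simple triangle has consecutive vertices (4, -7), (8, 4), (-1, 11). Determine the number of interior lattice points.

Using the shoelace formula, 2A = |(4·4 − 8·(-7)) + (8·11 − (-1)·4) + ((-1)·(-7) − 4·11)| = 127, so the area is 63.5.
Summing gcd(|Δx|,|Δy|) over the edges gives the boundary count: gcd(4,11) + gcd(9,7) + gcd(5,18) = 1+1+1 = 3.
By Pick's theorem A = I + B/2 − 1, so I = 63.5 − 3/2 + 1 = 63.

63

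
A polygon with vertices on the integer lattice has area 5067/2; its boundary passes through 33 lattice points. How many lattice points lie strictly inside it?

2518

Pick's theorem A = I + B/2 − 1 rearranges to I = A − B/2 + 1 = 5067/2 − 33/2 + 1 = 2518.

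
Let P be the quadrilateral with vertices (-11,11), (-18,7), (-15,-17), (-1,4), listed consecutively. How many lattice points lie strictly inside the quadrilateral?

239

Using the shoelace formula, 2A = |((-11)·7 − (-18)·11) + ((-18)·(-17) − (-15)·7) + ((-15)·4 − (-1)·(-17)) + ((-1)·11 − (-11)·4)| = 488, so the area is 244.
The number of boundary lattice points is Σ gcd(|Δx|,|Δy|) = gcd(7,4) + gcd(3,24) + gcd(14,21) + gcd(10,7) = 1+3+7+1 = 12.
Pick's theorem gives I = A − B/2 + 1 = 244 − 12/2 + 1 = 239.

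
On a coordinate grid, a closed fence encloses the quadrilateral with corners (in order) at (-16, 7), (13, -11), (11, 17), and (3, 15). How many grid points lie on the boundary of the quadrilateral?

The number of boundary lattice points is Σ gcd(|Δx|,|Δy|) = gcd(29,18) + gcd(2,28) + gcd(8,2) + gcd(19,8) = 1+2+2+1 = 6.

6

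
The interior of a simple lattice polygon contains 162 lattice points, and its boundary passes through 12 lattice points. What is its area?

Pick's theorem states A = I + B/2 − 1, so A = 162 + 12/2 − 1 = 167.

167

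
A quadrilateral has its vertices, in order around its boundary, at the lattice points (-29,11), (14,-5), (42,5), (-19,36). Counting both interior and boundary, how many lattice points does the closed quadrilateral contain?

The shoelace formula gives twice the area as |[(-29)·(-5) − 14·11] + [14·5 − 42·(-5)] + [42·36 − (-19)·5] + [(-19)·11 − (-29)·36]| = 2713, so the area is 2713/2.
The number of boundary lattice points is Σ gcd(|Δx|,|Δy|) = gcd(43,16) + gcd(28,10) + gcd(61,31) + gcd(10,25) = 1+2+1+5 = 9.
Pick's theorem gives I = A − B/2 + 1 = 2713/2 − 9/2 + 1 = 1353, so the closed region contains I + B = 1353 + 9 = 1362 lattice points.

1362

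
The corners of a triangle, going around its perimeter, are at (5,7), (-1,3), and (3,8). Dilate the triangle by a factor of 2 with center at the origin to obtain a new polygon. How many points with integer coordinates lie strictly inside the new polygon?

By the shoelace formula, twice the signed area is |(5·3 − (-1)·7) + ((-1)·8 − 3·3) + (3·7 − 5·8)| = 14, so the area is 7.
Along each edge there are gcd(|Δx|,|Δy|)+1 lattice points, so counting each shared vertex once the boundary has gcd(6,4) + gcd(4,5) + gcd(2,1) = 2+1+1 = 4.
Scaling by 2 multiplies the area by 2² = 4 (so the new area is 28) and multiplies the boundary lattice-point count by 2, giving 8.
By Pick's theorem, the interior count of the dilated polygon is 28 − 8/2 + 1 = 25.

25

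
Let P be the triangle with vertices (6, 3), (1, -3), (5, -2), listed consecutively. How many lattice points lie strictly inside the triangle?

Using the shoelace formula, 2A = |(6·(-3) − 1·3) + (1·(-2) − 5·(-3)) + (5·3 − 6·(-2))| = 19, so the area is 9.5.
Summing gcd(|Δx|,|Δy|) over the edges gives the boundary count: gcd(5,6) + gcd(4,1) + gcd(1,5) = 1+1+1 = 3.
By Pick's theorem A = I + B/2 − 1, so I = 9.5 − 3/2 + 1 = 9.

9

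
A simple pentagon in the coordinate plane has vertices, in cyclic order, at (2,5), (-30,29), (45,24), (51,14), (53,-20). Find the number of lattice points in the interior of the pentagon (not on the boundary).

The shoelace formula gives twice the area as |[2·29 − (-30)·5] + [(-30)·24 − 45·29] + [45·14 − 51·24] + [51·(-20) − 53·14] + [53·5 − 2·(-20)]| = 3868, so the area is 1934.
Along each edge there are gcd(|Δx|,|Δy|)+1 lattice points, so counting each shared vertex once the boundary has gcd(32,24) + gcd(75,5) + gcd(6,10) + gcd(2,34) + gcd(51,25) = 8+5+2+2+1 = 18.
By Pick's theorem A = I + B/2 − 1, so I = 1934 − 18/2 + 1 = 1926.

1926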